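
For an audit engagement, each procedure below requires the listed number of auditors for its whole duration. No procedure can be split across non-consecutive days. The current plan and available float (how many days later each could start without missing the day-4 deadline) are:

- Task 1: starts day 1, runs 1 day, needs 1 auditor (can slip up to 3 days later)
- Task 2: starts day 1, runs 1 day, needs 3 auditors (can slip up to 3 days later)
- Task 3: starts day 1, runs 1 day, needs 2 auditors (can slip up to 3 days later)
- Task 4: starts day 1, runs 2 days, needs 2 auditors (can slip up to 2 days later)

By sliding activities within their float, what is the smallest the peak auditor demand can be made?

Early-start (Task 1@1, Task 2@1, Task 3@1, Task 4@1) gives peak 8: d1:8  d2:2  d3:0  d4:0.
Shift Task 2→2, Task 4→3.
Schedule Task 1@1, Task 2@2, Task 3@1, Task 4@3: d1:3  d2:3  d3:2  d4:2 — peak 3.
Total auditor-days = 10 over 4 days ⇒ peak ≥ ⌈10/4⌉ = 3, so 3 is optimal.

3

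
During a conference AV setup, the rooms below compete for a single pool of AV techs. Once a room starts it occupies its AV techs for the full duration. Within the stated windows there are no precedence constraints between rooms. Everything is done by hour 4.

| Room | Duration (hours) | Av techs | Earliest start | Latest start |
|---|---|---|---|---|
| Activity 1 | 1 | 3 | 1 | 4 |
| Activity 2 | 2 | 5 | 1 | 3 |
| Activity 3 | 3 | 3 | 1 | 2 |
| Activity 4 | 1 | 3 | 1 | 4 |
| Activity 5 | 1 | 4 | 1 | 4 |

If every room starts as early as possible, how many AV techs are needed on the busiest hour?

Early-start schedule: Activity 1@1, Activity 2@1, Activity 3@1, Activity 4@1, Activity 5@1.
Load per hour: hour 1: 18, hour 2: 8, hour 3: 3, hour 4: 0.
Peak is 18.

18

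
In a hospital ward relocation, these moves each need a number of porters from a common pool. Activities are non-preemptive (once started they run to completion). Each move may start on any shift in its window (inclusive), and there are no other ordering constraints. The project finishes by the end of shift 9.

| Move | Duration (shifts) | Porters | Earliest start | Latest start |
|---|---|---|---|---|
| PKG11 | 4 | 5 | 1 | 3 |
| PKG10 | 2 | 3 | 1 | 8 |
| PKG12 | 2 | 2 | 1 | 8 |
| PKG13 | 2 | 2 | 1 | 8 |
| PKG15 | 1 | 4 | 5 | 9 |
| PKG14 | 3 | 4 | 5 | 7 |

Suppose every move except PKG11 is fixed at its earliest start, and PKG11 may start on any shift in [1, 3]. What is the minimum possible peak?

PKG11@1: s1:12  s2:12  s3:5  s4:5  s5:8  s6:4  s7:4  s8:0  s9:0 → peak 12
PKG11@2: s1:7  s2:12  s3:5  s4:5  s5:13  s6:4  s7:4  s8:0  s9:0 → peak 13
PKG11@3: s1:7  s2:7  s3:5  s4:5  s5:13  s6:9  s7:4  s8:0  s9:0 → peak 13
Best is PKG11@1, peak 12.

12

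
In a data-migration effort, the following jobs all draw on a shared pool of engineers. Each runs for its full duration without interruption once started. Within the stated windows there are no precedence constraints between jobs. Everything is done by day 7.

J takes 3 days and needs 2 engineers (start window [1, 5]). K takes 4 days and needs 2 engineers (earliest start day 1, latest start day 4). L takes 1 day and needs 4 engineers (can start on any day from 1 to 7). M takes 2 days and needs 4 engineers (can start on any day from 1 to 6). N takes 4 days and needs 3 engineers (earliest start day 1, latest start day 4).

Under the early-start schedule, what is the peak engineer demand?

15

Early-start schedule: J@1, K@1, L@1, M@1, N@1.
Load per day: day 1: 15, day 2: 11, day 3: 7, day 4: 5, day 5: 0, day 6: 0, day 7: 0.
Peak is 15.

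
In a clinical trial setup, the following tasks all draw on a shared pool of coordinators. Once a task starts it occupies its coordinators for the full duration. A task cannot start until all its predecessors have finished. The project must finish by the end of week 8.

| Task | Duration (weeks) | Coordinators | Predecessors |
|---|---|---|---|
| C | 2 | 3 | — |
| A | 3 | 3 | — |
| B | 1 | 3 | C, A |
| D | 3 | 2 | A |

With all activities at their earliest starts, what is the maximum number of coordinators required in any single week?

6

Early-start schedule: C@1, A@1, B@4, D@4.
Load per week: week 1: 6, week 2: 6, week 3: 3, week 4: 5, week 5: 2, week 6: 2, week 7: 0, week 8: 0.
Peak is 6.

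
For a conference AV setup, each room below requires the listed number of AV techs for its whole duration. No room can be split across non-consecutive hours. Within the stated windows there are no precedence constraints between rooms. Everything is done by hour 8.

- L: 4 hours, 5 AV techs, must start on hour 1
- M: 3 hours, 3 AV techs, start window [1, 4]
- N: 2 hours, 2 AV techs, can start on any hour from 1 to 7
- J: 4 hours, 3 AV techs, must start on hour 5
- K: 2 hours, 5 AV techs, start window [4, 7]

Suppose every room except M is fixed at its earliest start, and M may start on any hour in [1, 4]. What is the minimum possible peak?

M@1: h1:10  h2:10  h3:8  h4:10  h5:8  h6:3  h7:3  h8:3 → peak 10
M@2: h1:7  h2:10  h3:8  h4:13  h5:8  h6:3  h7:3  h8:3 → peak 13
M@3: h1:7  h2:7  h3:8  h4:13  h5:11  h6:3  h7:3  h8:3 → peak 13
M@4: h1:7  h2:7  h3:5  h4:13  h5:11  h6:6  h7:3  h8:3 → peak 13
Best is M@1, peak 10.

10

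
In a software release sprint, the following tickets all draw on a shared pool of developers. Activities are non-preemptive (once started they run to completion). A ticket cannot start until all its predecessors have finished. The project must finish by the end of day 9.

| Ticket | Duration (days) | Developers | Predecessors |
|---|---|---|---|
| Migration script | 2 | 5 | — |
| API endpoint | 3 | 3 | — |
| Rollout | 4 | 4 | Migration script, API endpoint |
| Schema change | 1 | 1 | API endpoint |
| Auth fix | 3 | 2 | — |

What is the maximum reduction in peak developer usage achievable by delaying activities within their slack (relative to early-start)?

Early-start peak: d1:10  d2:10  d3:5  d4:5  d5:4  d6:4  d7:4  d8:0  d9:0 ⇒ 10.
Leveled (Migration script@1, API endpoint@3, Rollout@6, Schema change@6, Auth fix@3): d1:5  d2:5  d3:5  d4:5  d5:5  d6:5  d7:4  d8:4  d9:4 ⇒ 5.
Reduction 10 − 5 = 5.

5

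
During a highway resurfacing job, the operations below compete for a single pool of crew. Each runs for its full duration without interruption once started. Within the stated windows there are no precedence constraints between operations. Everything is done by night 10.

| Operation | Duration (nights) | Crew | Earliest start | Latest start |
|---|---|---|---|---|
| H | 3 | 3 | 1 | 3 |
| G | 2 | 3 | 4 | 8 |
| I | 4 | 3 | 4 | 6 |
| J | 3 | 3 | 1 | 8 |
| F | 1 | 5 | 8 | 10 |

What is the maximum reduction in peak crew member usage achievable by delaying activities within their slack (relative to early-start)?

0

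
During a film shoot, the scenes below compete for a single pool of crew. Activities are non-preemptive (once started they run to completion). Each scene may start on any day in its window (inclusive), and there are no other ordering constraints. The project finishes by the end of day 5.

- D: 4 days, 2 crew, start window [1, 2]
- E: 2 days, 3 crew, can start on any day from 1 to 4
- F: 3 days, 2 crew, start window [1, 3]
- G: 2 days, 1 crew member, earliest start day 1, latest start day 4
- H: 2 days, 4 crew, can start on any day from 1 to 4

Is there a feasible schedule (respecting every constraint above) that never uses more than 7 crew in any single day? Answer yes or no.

Schedule D@1, E@1, F@1, G@3, H@4: d1:7  d2:7  d3:5  d4:7  d5:4 — peak 7 ≤ 7.

yes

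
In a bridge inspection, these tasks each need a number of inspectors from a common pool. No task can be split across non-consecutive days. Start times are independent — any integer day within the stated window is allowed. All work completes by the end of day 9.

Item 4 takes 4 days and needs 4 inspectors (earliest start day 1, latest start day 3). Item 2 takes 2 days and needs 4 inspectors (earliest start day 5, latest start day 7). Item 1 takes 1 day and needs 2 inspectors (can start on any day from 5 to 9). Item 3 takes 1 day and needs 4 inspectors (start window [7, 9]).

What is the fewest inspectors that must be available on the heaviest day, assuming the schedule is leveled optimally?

4

Early-start (Item 4@1, Item 2@5, Item 1@5, Item 3@7) gives peak 6: d1:4  d2:4  d3:4  d4:4  d5:6  d6:4  d7:4  d8:0  d9:0.
Shift Item 1→7, Item 3→8.
Schedule Item 4@1, Item 2@5, Item 1@7, Item 3@8: d1:4  d2:4  d3:4  d4:4  d5:4  d6:4  d7:2  d8:4  d9:0 — peak 4.
Total inspector-days = 30 over 9 days ⇒ peak ≥ ⌈30/9⌉ = 4, so 4 is optimal.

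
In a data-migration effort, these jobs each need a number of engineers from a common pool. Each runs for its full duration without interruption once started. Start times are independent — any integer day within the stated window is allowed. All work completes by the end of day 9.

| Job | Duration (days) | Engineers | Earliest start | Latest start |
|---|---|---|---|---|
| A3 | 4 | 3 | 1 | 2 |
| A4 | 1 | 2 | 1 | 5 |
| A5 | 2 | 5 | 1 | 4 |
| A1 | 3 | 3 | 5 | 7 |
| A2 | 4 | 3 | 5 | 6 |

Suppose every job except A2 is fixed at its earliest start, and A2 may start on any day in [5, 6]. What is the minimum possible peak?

10

A2@5: d1:10  d2:8  d3:3  d4:3  d5:6  d6:6  d7:6  d8:3  d9:0 → peak 10
A2@6: d1:10  d2:8  d3:3  d4:3  d5:3  d6:6  d7:6  d8:3  d9:3 → peak 10
Best is A2@5, peak 10.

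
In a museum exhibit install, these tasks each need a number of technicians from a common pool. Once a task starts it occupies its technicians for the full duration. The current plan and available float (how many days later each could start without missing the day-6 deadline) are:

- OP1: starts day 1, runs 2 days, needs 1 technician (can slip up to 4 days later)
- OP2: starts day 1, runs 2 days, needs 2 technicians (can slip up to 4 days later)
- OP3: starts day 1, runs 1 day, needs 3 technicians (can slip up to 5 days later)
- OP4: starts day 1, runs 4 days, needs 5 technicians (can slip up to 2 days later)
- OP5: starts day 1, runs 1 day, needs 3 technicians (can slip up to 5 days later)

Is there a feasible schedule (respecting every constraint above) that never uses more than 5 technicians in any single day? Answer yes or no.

no

Total technician-days = 32; over 6 days the average is 32/6 > 5, so some day must exceed 5.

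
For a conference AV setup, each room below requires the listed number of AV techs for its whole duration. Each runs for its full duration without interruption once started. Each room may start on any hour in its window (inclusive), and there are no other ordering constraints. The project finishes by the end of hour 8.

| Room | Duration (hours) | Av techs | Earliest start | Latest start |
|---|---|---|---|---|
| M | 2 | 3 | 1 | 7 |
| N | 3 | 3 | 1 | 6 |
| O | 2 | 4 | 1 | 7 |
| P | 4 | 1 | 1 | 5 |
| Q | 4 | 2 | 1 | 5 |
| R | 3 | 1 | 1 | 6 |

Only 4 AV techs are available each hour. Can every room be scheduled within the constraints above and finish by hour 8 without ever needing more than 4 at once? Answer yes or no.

Total AV tech-hours = 38; over 8 hours the average is 38/8 > 4, so some hour must exceed 4.

no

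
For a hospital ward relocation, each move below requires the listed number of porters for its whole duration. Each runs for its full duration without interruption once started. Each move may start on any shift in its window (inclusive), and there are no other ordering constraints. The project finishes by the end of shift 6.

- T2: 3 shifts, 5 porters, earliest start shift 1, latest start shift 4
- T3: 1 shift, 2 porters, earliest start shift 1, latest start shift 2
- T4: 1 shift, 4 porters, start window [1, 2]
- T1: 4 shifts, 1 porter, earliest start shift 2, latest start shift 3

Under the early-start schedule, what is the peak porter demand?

11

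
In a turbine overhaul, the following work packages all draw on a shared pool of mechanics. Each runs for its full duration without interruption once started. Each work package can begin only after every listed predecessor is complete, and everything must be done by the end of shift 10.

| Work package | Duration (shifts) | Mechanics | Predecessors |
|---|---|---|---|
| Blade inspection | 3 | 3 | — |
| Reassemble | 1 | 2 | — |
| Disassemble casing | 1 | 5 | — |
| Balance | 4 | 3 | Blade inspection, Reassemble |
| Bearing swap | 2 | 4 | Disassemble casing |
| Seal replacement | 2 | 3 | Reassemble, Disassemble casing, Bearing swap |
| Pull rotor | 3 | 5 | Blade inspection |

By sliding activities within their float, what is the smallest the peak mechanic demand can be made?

8

Early-start (Blade inspection@1, Reassemble@1, Disassemble casing@1, Balance@4, Bearing swap@2, Seal replacement@4, Pull rotor@4) gives peak 11: s1:10  s2:7  s3:7  s4:11  s5:11  s6:8  s7:3  s8:0  s9:0  s10:0.
Shift Disassemble casing→2, Bearing swap→3, Seal replacement→5, Pull rotor→7.
Schedule Blade inspection@1, Reassemble@1, Disassemble casing@2, Balance@4, Bearing swap@3, Seal replacement@5, Pull rotor@7: s1:5  s2:8  s3:7  s4:7  s5:6  s6:6  s7:8  s8:5  s9:5  s10:0 — peak 8.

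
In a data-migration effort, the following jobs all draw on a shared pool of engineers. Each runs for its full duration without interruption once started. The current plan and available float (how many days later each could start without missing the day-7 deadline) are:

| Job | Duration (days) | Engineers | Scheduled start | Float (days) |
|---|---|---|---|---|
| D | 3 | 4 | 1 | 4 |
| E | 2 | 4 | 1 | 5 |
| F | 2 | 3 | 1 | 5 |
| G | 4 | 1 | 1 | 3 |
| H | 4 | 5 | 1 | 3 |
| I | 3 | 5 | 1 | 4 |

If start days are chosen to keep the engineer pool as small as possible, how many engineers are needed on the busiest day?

10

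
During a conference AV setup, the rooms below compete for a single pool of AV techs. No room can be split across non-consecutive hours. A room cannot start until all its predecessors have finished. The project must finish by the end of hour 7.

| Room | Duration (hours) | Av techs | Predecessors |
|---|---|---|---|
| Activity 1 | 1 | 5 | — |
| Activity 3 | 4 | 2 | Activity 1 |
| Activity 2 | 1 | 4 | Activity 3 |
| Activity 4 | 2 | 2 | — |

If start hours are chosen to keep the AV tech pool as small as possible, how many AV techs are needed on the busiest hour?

Early-start (Activity 1@1, Activity 3@2, Activity 2@6, Activity 4@1) gives peak 7: h1:7  h2:4  h3:2  h4:2  h5:2  h6:4  h7:0.
Shift Activity 4→2.
Schedule Activity 1@1, Activity 3@2, Activity 2@6, Activity 4@2: h1:5  h2:4  h3:4  h4:2  h5:2  h6:4  h7:0 — peak 5.
No arrangement of the 24 feasible schedules does better.

5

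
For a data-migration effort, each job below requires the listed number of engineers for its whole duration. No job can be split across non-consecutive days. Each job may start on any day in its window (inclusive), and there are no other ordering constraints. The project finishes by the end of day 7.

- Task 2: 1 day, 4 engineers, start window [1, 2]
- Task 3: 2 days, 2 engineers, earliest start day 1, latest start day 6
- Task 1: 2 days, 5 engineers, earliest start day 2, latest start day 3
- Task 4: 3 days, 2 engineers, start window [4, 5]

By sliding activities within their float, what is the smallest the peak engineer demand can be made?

5

Early-start (Task 2@1, Task 3@1, Task 1@2, Task 4@4) gives peak 7: d1:6  d2:7  d3:5  d4:2  d5:2  d6:2  d7:0.
Shift Task 3→4.
Schedule Task 2@1, Task 3@4, Task 1@2, Task 4@4: d1:4  d2:5  d3:5  d4:4  d5:4  d6:2  d7:0 — peak 5.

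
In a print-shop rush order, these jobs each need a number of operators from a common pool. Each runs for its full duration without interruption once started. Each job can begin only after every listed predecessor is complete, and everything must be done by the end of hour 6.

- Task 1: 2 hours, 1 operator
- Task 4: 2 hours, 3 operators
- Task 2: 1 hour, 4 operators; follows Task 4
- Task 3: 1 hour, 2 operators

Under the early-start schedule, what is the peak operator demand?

6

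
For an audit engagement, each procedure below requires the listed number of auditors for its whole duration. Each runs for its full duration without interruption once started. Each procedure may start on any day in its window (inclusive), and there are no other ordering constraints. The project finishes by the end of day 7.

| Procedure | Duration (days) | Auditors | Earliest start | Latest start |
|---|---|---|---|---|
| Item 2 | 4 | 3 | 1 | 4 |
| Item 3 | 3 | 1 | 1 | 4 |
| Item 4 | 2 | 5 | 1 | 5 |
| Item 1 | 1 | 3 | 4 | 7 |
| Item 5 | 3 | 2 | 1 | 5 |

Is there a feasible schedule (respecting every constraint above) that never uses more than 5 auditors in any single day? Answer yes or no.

The minimum achievable peak is 6; 5 < 6, so no feasible schedule stays within the cap.

no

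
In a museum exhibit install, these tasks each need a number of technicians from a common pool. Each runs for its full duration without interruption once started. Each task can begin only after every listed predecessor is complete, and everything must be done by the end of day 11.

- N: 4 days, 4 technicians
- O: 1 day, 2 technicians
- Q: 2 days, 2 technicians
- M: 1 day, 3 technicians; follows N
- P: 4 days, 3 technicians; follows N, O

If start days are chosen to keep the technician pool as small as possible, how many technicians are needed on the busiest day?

4

Early-start (N@1, O@1, Q@1, M@5, P@5) gives peak 8: d1:8  d2:6  d3:4  d4:4  d5:6  d6:3  d7:3  d8:3  d9:0  d10:0  d11:0.
Shift O→5, Q→5, M→7, P→8.
Schedule N@1, O@5, Q@5, M@7, P@8: d1:4  d2:4  d3:4  d4:4  d5:4  d6:2  d7:3  d8:3  d9:3  d10:3  d11:3 — peak 4.
Total technician-days = 37 over 11 days ⇒ peak ≥ ⌈37/11⌉ = 4, so 4 is optimal.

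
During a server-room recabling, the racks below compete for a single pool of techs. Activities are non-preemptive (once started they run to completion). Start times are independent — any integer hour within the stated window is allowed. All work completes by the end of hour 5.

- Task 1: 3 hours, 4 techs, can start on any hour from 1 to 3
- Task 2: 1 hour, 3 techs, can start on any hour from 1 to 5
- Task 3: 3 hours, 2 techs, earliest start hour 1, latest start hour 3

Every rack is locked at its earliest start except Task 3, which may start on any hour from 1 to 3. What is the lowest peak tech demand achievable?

Task 3@1: h1:9  h2:6  h3:6  h4:0  h5:0 → peak 9
Task 3@2: h1:7  h2:6  h3:6  h4:2  h5:0 → peak 7
Task 3@3: h1:7  h2:4  h3:6  h4:2  h5:2 → peak 7
Best is Task 3@2, peak 7.

7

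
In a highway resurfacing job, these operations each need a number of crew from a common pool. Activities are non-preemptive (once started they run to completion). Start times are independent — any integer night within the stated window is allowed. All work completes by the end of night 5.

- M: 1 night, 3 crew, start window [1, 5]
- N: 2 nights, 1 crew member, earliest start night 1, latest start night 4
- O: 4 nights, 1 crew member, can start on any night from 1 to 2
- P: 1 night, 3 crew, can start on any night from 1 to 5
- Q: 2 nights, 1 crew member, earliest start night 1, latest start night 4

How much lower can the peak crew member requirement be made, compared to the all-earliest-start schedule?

5

Early-start peak: n1:9  n2:3  n3:1  n4:1  n5:0 ⇒ 9.
Leveled (M@1, N@1, O@2, P@3, Q@4): n1:4  n2:2  n3:4  n4:2  n5:2 ⇒ 4.
Reduction 9 − 4 = 5.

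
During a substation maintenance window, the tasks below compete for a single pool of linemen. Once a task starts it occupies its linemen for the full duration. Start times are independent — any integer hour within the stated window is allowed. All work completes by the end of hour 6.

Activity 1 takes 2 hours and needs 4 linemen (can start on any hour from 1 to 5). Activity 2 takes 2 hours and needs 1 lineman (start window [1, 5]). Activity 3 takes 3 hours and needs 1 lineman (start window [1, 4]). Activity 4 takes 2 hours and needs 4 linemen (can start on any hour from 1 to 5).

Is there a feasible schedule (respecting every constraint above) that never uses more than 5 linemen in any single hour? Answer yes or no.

Schedule Activity 1@1, Activity 2@1, Activity 3@3, Activity 4@3: h1:5  h2:5  h3:5  h4:5  h5:1  h6:0 — peak 5 ≤ 5.

yes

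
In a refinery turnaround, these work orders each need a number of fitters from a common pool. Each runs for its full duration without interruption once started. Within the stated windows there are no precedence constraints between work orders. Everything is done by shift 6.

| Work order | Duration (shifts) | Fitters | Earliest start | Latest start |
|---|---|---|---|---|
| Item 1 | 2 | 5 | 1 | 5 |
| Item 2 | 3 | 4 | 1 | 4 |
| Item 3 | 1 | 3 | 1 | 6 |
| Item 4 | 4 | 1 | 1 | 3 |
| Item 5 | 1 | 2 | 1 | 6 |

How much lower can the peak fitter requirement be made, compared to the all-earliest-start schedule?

9

Early-start peak: s1:15  s2:10  s3:5  s4:1  s5:0  s6:0 ⇒ 15.
Leveled (Item 1@1, Item 2@3, Item 3@6, Item 4@1, Item 5@5): s1:6  s2:6  s3:5  s4:5  s5:6  s6:3 ⇒ 6.
Reduction 15 − 6 = 9.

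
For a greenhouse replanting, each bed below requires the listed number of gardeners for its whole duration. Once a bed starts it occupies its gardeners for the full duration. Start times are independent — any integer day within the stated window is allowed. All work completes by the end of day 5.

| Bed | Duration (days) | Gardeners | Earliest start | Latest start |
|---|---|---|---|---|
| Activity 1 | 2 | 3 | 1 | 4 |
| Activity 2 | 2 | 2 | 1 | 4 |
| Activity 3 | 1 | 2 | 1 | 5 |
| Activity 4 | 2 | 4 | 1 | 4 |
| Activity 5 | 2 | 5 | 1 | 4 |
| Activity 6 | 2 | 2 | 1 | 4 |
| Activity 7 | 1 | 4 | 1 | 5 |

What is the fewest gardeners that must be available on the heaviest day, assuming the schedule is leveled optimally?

Early-start (Activity 1@1, Activity 2@1, Activity 3@1, Activity 4@1, Activity 5@1, Activity 6@1, Activity 7@1) gives peak 22: d1:22  d2:16  d3:0  d4:0  d5:0.
Shift Activity 2→3, Activity 3→3, Activity 4→3, Activity 6→4, Activity 7→5.
Schedule Activity 1@1, Activity 2@3, Activity 3@3, Activity 4@3, Activity 5@1, Activity 6@4, Activity 7@5: d1:8  d2:8  d3:8  d4:8  d5:6 — peak 8.
Total gardener-days = 38 over 5 days ⇒ peak ≥ ⌈38/5⌉ = 8, so 8 is optimal.

8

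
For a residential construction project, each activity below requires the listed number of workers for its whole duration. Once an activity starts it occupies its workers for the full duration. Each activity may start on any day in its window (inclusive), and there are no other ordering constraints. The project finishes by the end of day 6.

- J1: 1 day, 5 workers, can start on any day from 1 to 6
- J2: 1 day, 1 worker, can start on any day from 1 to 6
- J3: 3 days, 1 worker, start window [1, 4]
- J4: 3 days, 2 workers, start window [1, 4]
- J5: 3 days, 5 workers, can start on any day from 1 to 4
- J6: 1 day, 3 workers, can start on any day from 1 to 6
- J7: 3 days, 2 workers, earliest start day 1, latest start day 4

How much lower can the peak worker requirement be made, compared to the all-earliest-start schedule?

11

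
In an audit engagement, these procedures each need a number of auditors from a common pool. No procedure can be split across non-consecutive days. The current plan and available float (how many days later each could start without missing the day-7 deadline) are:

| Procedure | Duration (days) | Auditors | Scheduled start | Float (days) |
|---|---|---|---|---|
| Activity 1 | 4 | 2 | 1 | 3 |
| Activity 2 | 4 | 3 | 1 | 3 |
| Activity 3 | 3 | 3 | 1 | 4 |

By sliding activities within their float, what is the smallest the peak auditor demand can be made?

5

Early-start (Activity 1@1, Activity 2@1, Activity 3@1) gives peak 8: d1:8  d2:8  d3:8  d4:5  d5:0  d6:0  d7:0.
Shift Activity 3→5.
Schedule Activity 1@1, Activity 2@1, Activity 3@5: d1:5  d2:5  d3:5  d4:5  d5:3  d6:3  d7:3 — peak 5.
Total auditor-days = 29 over 7 days ⇒ peak ≥ ⌈29/7⌉ = 5, so 5 is optimal.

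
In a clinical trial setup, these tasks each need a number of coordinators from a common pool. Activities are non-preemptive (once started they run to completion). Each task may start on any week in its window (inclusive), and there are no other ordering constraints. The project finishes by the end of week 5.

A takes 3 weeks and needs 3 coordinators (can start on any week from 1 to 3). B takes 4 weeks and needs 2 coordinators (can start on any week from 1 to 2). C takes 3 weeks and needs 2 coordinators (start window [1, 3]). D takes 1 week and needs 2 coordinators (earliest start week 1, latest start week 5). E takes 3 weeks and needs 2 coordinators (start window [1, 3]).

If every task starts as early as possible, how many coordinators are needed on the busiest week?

11

Early-start schedule: A@1, B@1, C@1, D@1, E@1.
Load per week: week 1: 11, week 2: 9, week 3: 9, week 4: 2, week 5: 0.
Peak is 11.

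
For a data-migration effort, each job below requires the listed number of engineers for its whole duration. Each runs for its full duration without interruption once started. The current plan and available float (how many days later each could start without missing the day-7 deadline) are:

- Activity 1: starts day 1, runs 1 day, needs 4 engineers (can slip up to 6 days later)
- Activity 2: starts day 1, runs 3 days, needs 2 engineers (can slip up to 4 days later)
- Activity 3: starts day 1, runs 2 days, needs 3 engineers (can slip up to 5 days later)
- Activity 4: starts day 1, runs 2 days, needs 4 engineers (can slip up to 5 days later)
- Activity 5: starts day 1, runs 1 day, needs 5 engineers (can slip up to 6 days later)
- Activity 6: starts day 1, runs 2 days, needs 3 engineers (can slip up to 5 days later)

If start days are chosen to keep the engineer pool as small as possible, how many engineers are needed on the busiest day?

Early-start (Activity 1@1, Activity 2@1, Activity 3@1, Activity 4@1, Activity 5@1, Activity 6@1) gives peak 21: d1:21  d2:12  d3:2  d4:0  d5:0  d6:0  d7:0.
Shift Activity 3→4, Activity 4→2, Activity 5→6, Activity 6→4.
Schedule Activity 1@1, Activity 2@1, Activity 3@4, Activity 4@2, Activity 5@6, Activity 6@4: d1:6  d2:6  d3:6  d4:6  d5:6  d6:5  d7:0 — peak 6.

6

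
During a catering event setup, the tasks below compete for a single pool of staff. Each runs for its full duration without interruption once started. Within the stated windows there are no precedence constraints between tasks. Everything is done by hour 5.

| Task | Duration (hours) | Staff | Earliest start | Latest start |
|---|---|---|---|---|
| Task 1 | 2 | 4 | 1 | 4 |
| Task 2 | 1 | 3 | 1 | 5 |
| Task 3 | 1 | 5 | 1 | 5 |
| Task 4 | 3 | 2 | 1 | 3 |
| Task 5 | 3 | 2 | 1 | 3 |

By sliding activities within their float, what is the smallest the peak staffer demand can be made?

Early-start (Task 1@1, Task 2@1, Task 3@1, Task 4@1, Task 5@1) gives peak 16: h1:16  h2:8  h3:4  h4:0  h5:0.
Shift Task 3→5, Task 4→2, Task 5→3.
Schedule Task 1@1, Task 2@1, Task 3@5, Task 4@2, Task 5@3: h1:7  h2:6  h3:4  h4:4  h5:7 — peak 7.

7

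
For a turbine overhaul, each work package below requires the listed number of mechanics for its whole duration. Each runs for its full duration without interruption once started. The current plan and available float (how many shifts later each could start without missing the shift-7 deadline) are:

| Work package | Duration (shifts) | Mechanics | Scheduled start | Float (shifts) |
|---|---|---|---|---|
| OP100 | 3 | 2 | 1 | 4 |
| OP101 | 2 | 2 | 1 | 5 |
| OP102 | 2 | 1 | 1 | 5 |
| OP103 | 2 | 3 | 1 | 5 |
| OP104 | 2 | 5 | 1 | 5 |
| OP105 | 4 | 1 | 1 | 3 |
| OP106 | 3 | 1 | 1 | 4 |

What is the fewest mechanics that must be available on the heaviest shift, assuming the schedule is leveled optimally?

6

Early-start (OP100@1, OP101@1, OP102@1, OP103@1, OP104@1, OP105@1, OP106@1) gives peak 15: s1:15  s2:15  s3:4  s4:1  s5:0  s6:0  s7:0.
Shift OP103→3, OP104→5, OP106→4.
Schedule OP100@1, OP101@1, OP102@1, OP103@3, OP104@5, OP105@1, OP106@4: s1:6  s2:6  s3:6  s4:5  s5:6  s6:6  s7:0 — peak 6.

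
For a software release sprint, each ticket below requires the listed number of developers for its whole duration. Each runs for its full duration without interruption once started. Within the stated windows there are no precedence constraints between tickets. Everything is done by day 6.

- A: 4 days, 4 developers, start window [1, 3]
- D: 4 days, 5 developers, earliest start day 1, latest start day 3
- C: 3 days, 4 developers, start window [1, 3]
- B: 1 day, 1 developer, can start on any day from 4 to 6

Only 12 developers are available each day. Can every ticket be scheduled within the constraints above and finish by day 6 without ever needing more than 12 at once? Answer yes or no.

no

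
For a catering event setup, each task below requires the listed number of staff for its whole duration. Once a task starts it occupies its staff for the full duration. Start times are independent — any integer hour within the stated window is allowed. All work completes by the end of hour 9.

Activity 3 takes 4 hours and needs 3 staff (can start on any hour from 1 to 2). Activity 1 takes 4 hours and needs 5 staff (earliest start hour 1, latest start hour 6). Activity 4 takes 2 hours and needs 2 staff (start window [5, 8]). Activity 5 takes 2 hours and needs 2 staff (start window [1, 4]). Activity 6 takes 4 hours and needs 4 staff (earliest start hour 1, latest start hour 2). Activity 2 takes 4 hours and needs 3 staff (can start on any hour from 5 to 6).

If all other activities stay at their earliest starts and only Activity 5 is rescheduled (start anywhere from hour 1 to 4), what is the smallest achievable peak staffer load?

14

Activity 5@1: h1:14  h2:14  h3:12  h4:12  h5:5  h6:5  h7:3  h8:3  h9:0 → peak 14
Activity 5@2: h1:12  h2:14  h3:14  h4:12  h5:5  h6:5  h7:3  h8:3  h9:0 → peak 14
Activity 5@3: h1:12  h2:12  h3:14  h4:14  h5:5  h6:5  h7:3  h8:3  h9:0 → peak 14
Activity 5@4: h1:12  h2:12  h3:12  h4:14  h5:7  h6:5  h7:3  h8:3  h9:0 → peak 14
Best is Activity 5@1, peak 14.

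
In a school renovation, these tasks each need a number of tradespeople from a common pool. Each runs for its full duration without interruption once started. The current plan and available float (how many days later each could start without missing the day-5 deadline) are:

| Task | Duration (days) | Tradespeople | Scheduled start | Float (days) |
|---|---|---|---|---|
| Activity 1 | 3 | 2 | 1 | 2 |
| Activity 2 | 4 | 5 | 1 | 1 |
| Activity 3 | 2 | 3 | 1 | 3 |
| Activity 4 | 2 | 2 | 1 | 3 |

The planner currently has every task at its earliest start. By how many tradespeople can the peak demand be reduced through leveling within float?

Early-start peak: d1:12  d2:12  d3:7  d4:5  d5:0 ⇒ 12.
Leveled (Activity 1@1, Activity 2@1, Activity 3@4, Activity 4@1): d1:9  d2:9  d3:7  d4:8  d5:3 ⇒ 9.
Reduction 12 − 9 = 3.

3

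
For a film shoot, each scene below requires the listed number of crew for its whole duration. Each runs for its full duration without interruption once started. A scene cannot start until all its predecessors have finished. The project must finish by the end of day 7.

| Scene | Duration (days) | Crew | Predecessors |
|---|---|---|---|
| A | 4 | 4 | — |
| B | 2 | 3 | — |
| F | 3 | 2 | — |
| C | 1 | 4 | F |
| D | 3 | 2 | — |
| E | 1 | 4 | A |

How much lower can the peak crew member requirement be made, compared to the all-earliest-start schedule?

4

Early-start peak: d1:11  d2:11  d3:8  d4:8  d5:4  d6:0  d7:0 ⇒ 11.
Leveled (A@1, B@1, F@3, C@6, D@5, E@7): d1:7  d2:7  d3:6  d4:6  d5:4  d6:6  d7:6 ⇒ 7.
Reduction 11 − 7 = 4.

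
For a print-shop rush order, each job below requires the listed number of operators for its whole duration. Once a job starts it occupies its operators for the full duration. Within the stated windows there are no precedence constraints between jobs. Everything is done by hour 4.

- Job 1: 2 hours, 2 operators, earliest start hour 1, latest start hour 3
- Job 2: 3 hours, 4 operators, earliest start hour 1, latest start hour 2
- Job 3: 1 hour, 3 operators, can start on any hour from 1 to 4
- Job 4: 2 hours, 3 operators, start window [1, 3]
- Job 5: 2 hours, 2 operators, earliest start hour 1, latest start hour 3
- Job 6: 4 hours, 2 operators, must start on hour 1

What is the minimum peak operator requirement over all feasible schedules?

10

Early-start (Job 1@1, Job 2@1, Job 3@1, Job 4@1, Job 5@1, Job 6@1) gives peak 16: h1:16  h2:13  h3:6  h4:2.
Shift Job 3→4, Job 4→3.
Schedule Job 1@1, Job 2@1, Job 3@4, Job 4@3, Job 5@1, Job 6@1: h1:10  h2:10  h3:9  h4:8 — peak 10.
Total operator-hours = 37 over 4 hours ⇒ peak ≥ ⌈37/4⌉ = 10, so 10 is optimal.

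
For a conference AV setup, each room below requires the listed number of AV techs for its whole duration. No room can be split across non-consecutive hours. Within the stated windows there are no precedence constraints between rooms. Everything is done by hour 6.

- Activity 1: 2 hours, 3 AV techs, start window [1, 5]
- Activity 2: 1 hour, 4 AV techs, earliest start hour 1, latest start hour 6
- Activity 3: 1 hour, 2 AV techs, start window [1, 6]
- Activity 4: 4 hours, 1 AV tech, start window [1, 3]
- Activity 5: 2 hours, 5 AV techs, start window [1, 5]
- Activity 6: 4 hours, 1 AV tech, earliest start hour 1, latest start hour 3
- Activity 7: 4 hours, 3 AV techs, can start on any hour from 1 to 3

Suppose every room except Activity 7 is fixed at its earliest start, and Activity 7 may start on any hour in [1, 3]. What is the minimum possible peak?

Activity 7@1: h1:19  h2:13  h3:5  h4:5  h5:0  h6:0 → peak 19
Activity 7@2: h1:16  h2:13  h3:5  h4:5  h5:3  h6:0 → peak 16
Activity 7@3: h1:16  h2:10  h3:5  h4:5  h5:3  h6:3 → peak 16
Best is Activity 7@2, peak 16.

16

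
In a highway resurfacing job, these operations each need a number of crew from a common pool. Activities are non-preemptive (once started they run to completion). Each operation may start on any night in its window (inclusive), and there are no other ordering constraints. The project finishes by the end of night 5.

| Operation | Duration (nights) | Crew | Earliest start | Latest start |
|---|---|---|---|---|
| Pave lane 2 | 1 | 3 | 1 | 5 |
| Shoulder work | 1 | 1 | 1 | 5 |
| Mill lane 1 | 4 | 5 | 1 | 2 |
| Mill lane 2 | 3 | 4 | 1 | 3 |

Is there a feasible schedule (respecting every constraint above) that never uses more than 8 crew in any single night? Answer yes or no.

no

The minimum achievable peak is 9; 8 < 9, so no feasible schedule stays within the cap.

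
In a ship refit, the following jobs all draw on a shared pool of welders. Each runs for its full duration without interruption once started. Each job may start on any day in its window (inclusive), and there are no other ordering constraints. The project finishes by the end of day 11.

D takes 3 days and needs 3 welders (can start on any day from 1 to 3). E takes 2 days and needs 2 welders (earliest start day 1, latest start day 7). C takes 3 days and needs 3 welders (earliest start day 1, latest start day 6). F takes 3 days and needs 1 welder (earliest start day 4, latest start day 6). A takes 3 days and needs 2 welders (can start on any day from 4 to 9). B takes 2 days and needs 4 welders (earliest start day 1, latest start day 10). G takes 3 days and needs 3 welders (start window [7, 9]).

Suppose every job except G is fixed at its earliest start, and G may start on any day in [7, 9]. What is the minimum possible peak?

G@7: d1:12  d2:12  d3:6  d4:3  d5:3  d6:3  d7:3  d8:3  d9:3  d10:0  d11:0 → peak 12
G@8: d1:12  d2:12  d3:6  d4:3  d5:3  d6:3  d7:0  d8:3  d9:3  d10:3  d11:0 → peak 12
G@9: d1:12  d2:12  d3:6  d4:3  d5:3  d6:3  d7:0  d8:0  d9:3  d10:3  d11:3 → peak 12
Best is G@7, peak 12.

12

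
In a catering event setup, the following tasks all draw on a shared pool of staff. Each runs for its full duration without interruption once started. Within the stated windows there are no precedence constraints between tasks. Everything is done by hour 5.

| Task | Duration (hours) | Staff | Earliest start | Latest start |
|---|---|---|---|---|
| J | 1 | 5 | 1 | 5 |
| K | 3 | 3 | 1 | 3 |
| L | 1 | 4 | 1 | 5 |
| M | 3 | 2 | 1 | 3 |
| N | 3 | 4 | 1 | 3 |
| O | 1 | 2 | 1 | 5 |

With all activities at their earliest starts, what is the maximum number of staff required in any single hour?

20

Early-start schedule: J@1, K@1, L@1, M@1, N@1, O@1.
Load per hour: hour 1: 20, hour 2: 9, hour 3: 9, hour 4: 0, hour 5: 0.
Peak is 20.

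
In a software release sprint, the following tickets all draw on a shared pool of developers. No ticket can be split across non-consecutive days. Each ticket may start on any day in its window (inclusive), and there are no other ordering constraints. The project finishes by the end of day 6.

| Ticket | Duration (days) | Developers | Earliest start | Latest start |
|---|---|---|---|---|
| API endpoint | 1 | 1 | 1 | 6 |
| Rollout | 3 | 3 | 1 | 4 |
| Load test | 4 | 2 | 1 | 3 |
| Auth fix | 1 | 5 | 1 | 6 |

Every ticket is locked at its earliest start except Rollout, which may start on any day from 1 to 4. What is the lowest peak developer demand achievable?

Rollout@1: d1:11  d2:5  d3:5  d4:2  d5:0  d6:0 → peak 11
Rollout@2: d1:8  d2:5  d3:5  d4:5  d5:0  d6:0 → peak 8
Rollout@3: d1:8  d2:2  d3:5  d4:5  d5:3  d6:0 → peak 8
Rollout@4: d1:8  d2:2  d3:2  d4:5  d5:3  d6:3 → peak 8
Best is Rollout@2, peak 8.

8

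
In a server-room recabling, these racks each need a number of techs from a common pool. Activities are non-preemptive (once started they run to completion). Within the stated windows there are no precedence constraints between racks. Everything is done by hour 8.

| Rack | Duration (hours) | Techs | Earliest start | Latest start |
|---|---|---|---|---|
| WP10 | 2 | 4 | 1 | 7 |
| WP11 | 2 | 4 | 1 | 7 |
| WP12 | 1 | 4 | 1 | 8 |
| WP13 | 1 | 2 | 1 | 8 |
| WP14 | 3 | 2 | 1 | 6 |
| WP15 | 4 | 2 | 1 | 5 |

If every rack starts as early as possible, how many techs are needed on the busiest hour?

18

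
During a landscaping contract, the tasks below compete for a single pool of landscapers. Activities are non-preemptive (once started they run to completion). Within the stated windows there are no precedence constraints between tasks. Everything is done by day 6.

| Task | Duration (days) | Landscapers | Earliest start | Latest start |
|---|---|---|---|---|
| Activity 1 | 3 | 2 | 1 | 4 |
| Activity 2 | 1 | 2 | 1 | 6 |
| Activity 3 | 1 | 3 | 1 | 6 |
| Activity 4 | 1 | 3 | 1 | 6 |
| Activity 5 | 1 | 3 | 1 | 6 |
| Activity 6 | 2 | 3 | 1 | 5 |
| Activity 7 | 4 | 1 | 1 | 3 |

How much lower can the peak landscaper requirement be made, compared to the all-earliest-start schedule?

12

Early-start peak: d1:17  d2:6  d3:3  d4:1  d5:0  d6:0 ⇒ 17.
Leveled (Activity 1@1, Activity 2@3, Activity 3@1, Activity 4@2, Activity 5@4, Activity 6@5, Activity 7@3): d1:5  d2:5  d3:5  d4:4  d5:4  d6:4 ⇒ 5.
Reduction 17 − 5 = 12.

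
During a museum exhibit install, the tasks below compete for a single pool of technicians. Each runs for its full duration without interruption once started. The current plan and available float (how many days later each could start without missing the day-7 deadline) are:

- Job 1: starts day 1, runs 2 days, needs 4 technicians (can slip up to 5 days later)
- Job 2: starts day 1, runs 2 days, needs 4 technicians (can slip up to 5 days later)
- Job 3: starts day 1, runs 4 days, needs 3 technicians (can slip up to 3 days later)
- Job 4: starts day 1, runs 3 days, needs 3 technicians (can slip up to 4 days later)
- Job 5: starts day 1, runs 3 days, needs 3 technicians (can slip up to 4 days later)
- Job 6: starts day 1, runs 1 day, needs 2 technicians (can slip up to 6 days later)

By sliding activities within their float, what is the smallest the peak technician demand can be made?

Early-start (Job 1@1, Job 2@1, Job 3@1, Job 4@1, Job 5@1, Job 6@1) gives peak 19: d1:19  d2:17  d3:9  d4:3  d5:0  d6:0  d7:0.
Shift Job 2→3, Job 4→5, Job 5→5, Job 6→5.
Schedule Job 1@1, Job 2@3, Job 3@1, Job 4@5, Job 5@5, Job 6@5: d1:7  d2:7  d3:7  d4:7  d5:8  d6:6  d7:6 — peak 8.

8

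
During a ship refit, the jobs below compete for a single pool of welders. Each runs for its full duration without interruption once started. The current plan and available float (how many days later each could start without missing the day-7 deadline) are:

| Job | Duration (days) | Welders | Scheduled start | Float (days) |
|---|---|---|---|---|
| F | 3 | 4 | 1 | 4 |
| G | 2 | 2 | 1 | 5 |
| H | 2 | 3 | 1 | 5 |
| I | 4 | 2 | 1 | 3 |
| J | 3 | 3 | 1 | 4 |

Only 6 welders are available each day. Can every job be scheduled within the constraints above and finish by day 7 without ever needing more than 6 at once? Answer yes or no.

yes

Schedule F@1, G@4, H@6, I@1, J@5: d1:6  d2:6  d3:6  d4:4  d5:5  d6:6  d7:6 — peak 6 ≤ 6.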